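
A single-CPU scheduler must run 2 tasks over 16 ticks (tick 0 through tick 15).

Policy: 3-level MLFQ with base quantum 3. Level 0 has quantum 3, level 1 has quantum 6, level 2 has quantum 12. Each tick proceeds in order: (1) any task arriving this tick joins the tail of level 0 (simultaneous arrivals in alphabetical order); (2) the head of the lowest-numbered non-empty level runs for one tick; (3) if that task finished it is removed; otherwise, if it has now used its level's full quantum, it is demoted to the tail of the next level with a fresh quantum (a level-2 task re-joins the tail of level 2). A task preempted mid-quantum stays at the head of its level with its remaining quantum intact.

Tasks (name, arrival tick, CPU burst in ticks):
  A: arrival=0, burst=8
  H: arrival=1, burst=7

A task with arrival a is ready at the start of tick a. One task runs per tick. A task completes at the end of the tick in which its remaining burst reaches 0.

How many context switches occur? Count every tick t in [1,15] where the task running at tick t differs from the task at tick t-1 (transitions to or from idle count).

t=0: L0/L1/L2 = A/-/- → run A
t=1: L0/L1/L2 = AH/-/- → run A
t=2: L0/L1/L2 = AH/-/- → run A
t=3: L0/L1/L2 = H/A/- → run H
t=4: L0/L1/L2 = H/A/- → run H
t=5: L0/L1/L2 = H/A/- → run H
t=6: L0/L1/L2 = -/AH/- → run A
t=7: L0/L1/L2 = -/AH/- → run A
t=8: L0/L1/L2 = -/AH/- → run A
t=9: L0/L1/L2 = -/AH/- → run A
t=10: L0/L1/L2 = -/AH/- → run A
t=11: L0/L1/L2 = -/H/- → run H
t=12: L0/L1/L2 = -/H/- → run H
t=13: L0/L1/L2 = -/H/- → run H
t=14: L0/L1/L2 = -/H/- → run H
t=15: (idle)

context switches = 4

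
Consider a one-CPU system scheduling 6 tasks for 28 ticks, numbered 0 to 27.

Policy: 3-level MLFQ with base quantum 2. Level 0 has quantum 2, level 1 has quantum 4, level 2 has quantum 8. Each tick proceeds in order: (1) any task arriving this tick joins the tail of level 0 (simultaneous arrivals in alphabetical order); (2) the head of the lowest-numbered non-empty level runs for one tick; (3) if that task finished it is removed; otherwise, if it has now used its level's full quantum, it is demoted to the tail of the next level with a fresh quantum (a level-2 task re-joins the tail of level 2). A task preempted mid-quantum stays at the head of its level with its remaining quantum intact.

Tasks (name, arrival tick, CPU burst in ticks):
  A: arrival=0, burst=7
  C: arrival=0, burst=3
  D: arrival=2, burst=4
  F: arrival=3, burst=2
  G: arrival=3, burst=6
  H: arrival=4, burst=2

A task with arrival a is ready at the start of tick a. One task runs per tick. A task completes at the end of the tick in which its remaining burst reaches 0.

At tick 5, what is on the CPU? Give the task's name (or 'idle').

t=0: L0/L1/L2 = AC/-/- → run A
t=1: L0/L1/L2 = AC/-/- → run A
t=2: L0/L1/L2 = CD/A/- → run C
t=3: L0/L1/L2 = CDFG/A/- → run C
t=4: L0/L1/L2 = DFGH/AC/- → run D
t=5: L0/L1/L2 = DFGH/AC/- → run D
t=6: L0/L1/L2 = FGH/ACD/- → run F
t=7: L0/L1/L2 = FGH/ACD/- → run F
t=8: L0/L1/L2 = GH/ACD/- → run G
t=9: L0/L1/L2 = GH/ACD/- → run G
t=10: L0/L1/L2 = H/ACDG/- → run H
t=11: L0/L1/L2 = H/ACDG/- → run H
t=12: L0/L1/L2 = -/ACDG/- → run A
t=13: L0/L1/L2 = -/ACDG/- → run A
t=14: L0/L1/L2 = -/ACDG/- → run A
t=15: L0/L1/L2 = -/ACDG/- → run A
t=16: L0/L1/L2 = -/CDG/A → run C
t=17: L0/L1/L2 = -/DG/A → run D
t=18: L0/L1/L2 = -/DG/A → run D
t=19: L0/L1/L2 = -/G/A → run G
t=20: L0/L1/L2 = -/G/A → run G
t=21: L0/L1/L2 = -/G/A → run G
t=22: L0/L1/L2 = -/G/A → run G
t=23: L0/L1/L2 = -/-/A → run A
t=24: (idle)
t=25: (idle)
t=26: (idle)
t=27: (idle)

running at tick 5 = D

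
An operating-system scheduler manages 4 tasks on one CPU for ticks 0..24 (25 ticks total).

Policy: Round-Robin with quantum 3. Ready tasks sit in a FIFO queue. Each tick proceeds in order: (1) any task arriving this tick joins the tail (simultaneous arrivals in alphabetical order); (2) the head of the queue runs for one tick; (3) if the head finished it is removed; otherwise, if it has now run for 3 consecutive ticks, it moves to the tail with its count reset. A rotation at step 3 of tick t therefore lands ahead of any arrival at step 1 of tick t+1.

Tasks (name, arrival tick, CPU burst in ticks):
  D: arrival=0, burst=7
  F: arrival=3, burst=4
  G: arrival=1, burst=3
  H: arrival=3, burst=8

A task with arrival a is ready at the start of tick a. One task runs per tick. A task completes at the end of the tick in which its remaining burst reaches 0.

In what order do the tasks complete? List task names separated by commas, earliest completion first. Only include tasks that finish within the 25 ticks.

t=0: queue=[D] q_used=0 → run D
t=1: queue=[D,G] q_used=1 → run D
t=2: queue=[D,G] q_used=2 → run D
t=3: queue=[G,D,F,H] q_used=0 → run G
t=4: queue=[G,D,F,H] q_used=1 → run G
t=5: queue=[G,D,F,H] q_used=2 → run G
t=6: queue=[D,F,H] q_used=0 → run D
t=7: queue=[D,F,H] q_used=1 → run D
t=8: queue=[D,F,H] q_used=2 → run D
t=9: queue=[F,H,D] q_used=0 → run F
t=10: queue=[F,H,D] q_used=1 → run F
t=11: queue=[F,H,D] q_used=2 → run F
t=12: queue=[H,D,F] q_used=0 → run H
t=13: queue=[H,D,F] q_used=1 → run H
t=14: queue=[H,D,F] q_used=2 → run H
t=15: queue=[D,F,H] q_used=0 → run D
t=16: queue=[F,H] q_used=0 → run F
t=17: queue=[H] q_used=0 → run H
t=18: queue=[H] q_used=1 → run H
t=19: queue=[H] q_used=2 → run H
t=20: queue=[H] q_used=0 → run H
t=21: queue=[H] q_used=1 → run H
t=22: (idle)
t=23: (idle)
t=24: (idle)

completion order = G, D, F, H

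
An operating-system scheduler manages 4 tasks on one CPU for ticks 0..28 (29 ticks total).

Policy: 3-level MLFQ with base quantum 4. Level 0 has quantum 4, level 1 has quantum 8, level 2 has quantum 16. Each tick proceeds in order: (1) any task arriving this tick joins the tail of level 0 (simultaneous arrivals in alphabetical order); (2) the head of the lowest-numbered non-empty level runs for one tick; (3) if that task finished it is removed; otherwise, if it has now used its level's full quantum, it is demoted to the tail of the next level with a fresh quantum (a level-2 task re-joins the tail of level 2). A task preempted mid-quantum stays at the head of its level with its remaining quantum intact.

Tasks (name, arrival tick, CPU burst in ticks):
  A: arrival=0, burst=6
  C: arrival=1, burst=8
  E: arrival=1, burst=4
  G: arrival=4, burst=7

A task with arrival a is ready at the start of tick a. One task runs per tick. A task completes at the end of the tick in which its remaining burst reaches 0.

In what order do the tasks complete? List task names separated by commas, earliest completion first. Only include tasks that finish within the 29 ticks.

completion order = E, A, C, G

t=0: L0/L1/L2 = A/-/- → run A
t=1: L0/L1/L2 = ACE/-/- → run A
t=2: L0/L1/L2 = ACE/-/- → run A
t=3: L0/L1/L2 = ACE/-/- → run A
t=4: L0/L1/L2 = CEG/A/- → run C
t=5: L0/L1/L2 = CEG/A/- → run C
t=6: L0/L1/L2 = CEG/A/- → run C
t=7: L0/L1/L2 = CEG/A/- → run C
t=8: L0/L1/L2 = EG/AC/- → run E
t=9: L0/L1/L2 = EG/AC/- → run E
t=10: L0/L1/L2 = EG/AC/- → run E
t=11: L0/L1/L2 = EG/AC/- → run E
t=12: L0/L1/L2 = G/AC/- → run G
t=13: L0/L1/L2 = G/AC/- → run G
t=14: L0/L1/L2 = G/AC/- → run G
t=15: L0/L1/L2 = G/AC/- → run G
t=16: L0/L1/L2 = -/ACG/- → run A
t=17: L0/L1/L2 = -/ACG/- → run A
t=18: L0/L1/L2 = -/CG/- → run C
t=19: L0/L1/L2 = -/CG/- → run C
t=20: L0/L1/L2 = -/CG/- → run C
t=21: L0/L1/L2 = -/CG/- → run C
t=22: L0/L1/L2 = -/G/- → run G
t=23: L0/L1/L2 = -/G/- → run G
t=24: L0/L1/L2 = -/G/- → run G
t=25: (idle)
t=26: (idle)
t=27: (idle)
t=28: (idle)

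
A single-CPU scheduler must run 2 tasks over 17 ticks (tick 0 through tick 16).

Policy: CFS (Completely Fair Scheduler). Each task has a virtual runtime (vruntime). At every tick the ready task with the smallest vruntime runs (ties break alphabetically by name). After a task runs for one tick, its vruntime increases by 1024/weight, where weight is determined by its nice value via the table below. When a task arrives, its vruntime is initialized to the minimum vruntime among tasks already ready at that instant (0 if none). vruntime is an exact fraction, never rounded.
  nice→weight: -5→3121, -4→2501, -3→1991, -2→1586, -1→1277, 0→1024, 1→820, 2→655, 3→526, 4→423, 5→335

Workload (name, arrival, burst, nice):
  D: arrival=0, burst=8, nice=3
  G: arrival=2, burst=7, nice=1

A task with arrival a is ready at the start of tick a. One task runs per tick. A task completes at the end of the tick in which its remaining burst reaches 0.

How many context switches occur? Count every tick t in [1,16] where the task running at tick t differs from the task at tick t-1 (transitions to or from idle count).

context switches = 9

t=0: vr[D=0] → run D
t=1: vr[D=512/263] → run D
t=2: vr[D=1024/263 G=1024/263] → run D
t=3: vr[D=1536/263 G=1024/263] → run G
t=4: vr[D=1536/263 G=277248/53915] → run G
t=5: vr[D=1536/263 G=344576/53915] → run D
t=6: vr[D=2048/263 G=344576/53915] → run G
t=7: vr[D=2048/263 G=411904/53915] → run G
t=8: vr[D=2048/263 G=479232/53915] → run D
t=9: vr[D=2560/263 G=479232/53915] → run G
t=10: vr[D=2560/263 G=109312/10783] → run D
t=11: vr[D=3072/263 G=109312/10783] → run G
t=12: vr[D=3072/263 G=613888/53915] → run G
t=13: vr[D=3072/263] → run D
t=14: vr[D=3584/263] → run D
t=15: (idle)
t=16: (idle)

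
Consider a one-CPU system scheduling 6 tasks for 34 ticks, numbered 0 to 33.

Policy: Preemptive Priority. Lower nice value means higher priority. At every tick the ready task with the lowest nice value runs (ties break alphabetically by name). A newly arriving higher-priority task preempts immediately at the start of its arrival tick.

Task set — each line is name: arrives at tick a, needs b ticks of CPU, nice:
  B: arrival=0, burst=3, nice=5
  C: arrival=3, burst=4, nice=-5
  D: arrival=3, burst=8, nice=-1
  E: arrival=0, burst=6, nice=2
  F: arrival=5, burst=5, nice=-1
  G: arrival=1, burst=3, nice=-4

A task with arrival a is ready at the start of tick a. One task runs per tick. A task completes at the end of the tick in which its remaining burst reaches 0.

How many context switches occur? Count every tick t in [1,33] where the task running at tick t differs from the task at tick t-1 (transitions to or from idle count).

context switches = 8

t=0: ready={B,E} → run E
t=1: ready={B,E,G} → run G
t=2: ready={B,E,G} → run G
t=3: ready={B,C,D,E,G} → run C
t=4: ready={B,C,D,E,G} → run C
t=5: ready={B,C,D,E,F,G} → run C
t=6: ready={B,C,D,E,F,G} → run C
t=7: ready={B,D,E,F,G} → run G
t=8: ready={B,D,E,F} → run D
t=9: ready={B,D,E,F} → run D
t=10: ready={B,D,E,F} → run D
t=11: ready={B,D,E,F} → run D
t=12: ready={B,D,E,F} → run D
t=13: ready={B,D,E,F} → run D
t=14: ready={B,D,E,F} → run D
t=15: ready={B,D,E,F} → run D
t=16: ready={B,E,F} → run F
t=17: ready={B,E,F} → run F
t=18: ready={B,E,F} → run F
t=19: ready={B,E,F} → run F
t=20: ready={B,E,F} → run F
t=21: ready={B,E} → run E
t=22: ready={B,E} → run E
t=23: ready={B,E} → run E
t=24: ready={B,E} → run E
t=25: ready={B,E} → run E
t=26: ready={B} → run B
t=27: ready={B} → run B
t=28: ready={B} → run B
t=29: (idle)
t=30: (idle)
t=31: (idle)
t=32: (idle)
t=33: (idle)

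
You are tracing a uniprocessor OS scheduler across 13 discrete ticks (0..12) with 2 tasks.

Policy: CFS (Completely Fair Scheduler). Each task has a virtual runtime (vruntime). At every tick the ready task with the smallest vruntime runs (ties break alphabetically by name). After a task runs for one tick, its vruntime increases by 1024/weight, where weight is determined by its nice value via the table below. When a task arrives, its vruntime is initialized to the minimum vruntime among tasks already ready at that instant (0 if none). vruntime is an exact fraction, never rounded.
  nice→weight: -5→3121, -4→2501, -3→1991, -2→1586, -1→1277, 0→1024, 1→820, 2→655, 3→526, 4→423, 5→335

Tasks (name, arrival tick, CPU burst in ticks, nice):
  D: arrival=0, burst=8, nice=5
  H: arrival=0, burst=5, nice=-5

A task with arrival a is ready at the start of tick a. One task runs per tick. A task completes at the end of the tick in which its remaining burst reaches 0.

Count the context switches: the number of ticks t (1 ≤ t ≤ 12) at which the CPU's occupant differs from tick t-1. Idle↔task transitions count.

context switches = 2

t=0: vr[D=0 H=0] → run D
t=1: vr[D=1024/335 H=0] → run H
t=2: vr[D=1024/335 H=1024/3121] → run H
t=3: vr[D=1024/335 H=2048/3121] → run H
t=4: vr[D=1024/335 H=3072/3121] → run H
t=5: vr[D=1024/335 H=4096/3121] → run H
t=6: vr[D=1024/335] → run D
t=7: vr[D=2048/335] → run D
t=8: vr[D=3072/335] → run D
t=9: vr[D=4096/335] → run D
t=10: vr[D=1024/67] → run D
t=11: vr[D=6144/335] → run D
t=12: vr[D=7168/335] → run D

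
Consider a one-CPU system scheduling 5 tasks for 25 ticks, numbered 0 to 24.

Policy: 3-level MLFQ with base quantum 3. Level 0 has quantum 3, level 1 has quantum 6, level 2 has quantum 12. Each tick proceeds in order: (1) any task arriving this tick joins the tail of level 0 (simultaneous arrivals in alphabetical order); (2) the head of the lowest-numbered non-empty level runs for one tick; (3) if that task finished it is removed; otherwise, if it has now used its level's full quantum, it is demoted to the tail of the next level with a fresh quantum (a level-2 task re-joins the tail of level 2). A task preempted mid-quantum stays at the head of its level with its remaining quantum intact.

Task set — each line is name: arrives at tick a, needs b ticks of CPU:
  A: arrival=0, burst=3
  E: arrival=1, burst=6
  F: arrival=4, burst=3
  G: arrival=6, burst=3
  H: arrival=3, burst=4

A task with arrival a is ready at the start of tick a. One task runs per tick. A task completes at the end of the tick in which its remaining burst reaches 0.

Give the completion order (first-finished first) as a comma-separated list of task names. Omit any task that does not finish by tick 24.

t=0: L0/L1/L2 = A/-/- → run A
t=1: L0/L1/L2 = AE/-/- → run A
t=2: L0/L1/L2 = AE/-/- → run A
t=3: L0/L1/L2 = EH/-/- → run E
t=4: L0/L1/L2 = EHF/-/- → run E
t=5: L0/L1/L2 = EHF/-/- → run E
t=6: L0/L1/L2 = HFG/E/- → run H
t=7: L0/L1/L2 = HFG/E/- → run H
t=8: L0/L1/L2 = HFG/E/- → run H
t=9: L0/L1/L2 = FG/EH/- → run F
t=10: L0/L1/L2 = FG/EH/- → run F
t=11: L0/L1/L2 = FG/EH/- → run F
t=12: L0/L1/L2 = G/EH/- → run G
t=13: L0/L1/L2 = G/EH/- → run G
t=14: L0/L1/L2 = G/EH/- → run G
t=15: L0/L1/L2 = -/EH/- → run E
t=16: L0/L1/L2 = -/EH/- → run E
t=17: L0/L1/L2 = -/EH/- → run E
t=18: L0/L1/L2 = -/H/- → run H
t=19: (idle)
t=20: (idle)
t=21: (idle)
t=22: (idle)
t=23: (idle)
t=24: (idle)

completion order = A, F, G, E, H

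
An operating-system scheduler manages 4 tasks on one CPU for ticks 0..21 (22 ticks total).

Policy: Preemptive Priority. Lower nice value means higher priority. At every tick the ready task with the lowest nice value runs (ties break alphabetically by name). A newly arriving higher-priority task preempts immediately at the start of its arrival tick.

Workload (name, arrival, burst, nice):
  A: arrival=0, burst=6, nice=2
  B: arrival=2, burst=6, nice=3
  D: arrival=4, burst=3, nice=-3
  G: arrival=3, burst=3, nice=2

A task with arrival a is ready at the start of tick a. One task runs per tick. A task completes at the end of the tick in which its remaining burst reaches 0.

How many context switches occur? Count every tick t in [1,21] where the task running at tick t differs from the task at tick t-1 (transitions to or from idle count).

t=0: ready={A} → run A
t=1: ready={A} → run A
t=2: ready={A,B} → run A
t=3: ready={A,B,G} → run A
t=4: ready={A,B,D,G} → run D
t=5: ready={A,B,D,G} → run D
t=6: ready={A,B,D,G} → run D
t=7: ready={A,B,G} → run A
t=8: ready={A,B,G} → run A
t=9: ready={B,G} → run G
t=10: ready={B,G} → run G
t=11: ready={B,G} → run G
t=12: ready={B} → run B
t=13: ready={B} → run B
t=14: ready={B} → run B
t=15: ready={B} → run B
t=16: ready={B} → run B
t=17: ready={B} → run B
t=18: (idle)
t=19: (idle)
t=20: (idle)
t=21: (idle)

context switches = 5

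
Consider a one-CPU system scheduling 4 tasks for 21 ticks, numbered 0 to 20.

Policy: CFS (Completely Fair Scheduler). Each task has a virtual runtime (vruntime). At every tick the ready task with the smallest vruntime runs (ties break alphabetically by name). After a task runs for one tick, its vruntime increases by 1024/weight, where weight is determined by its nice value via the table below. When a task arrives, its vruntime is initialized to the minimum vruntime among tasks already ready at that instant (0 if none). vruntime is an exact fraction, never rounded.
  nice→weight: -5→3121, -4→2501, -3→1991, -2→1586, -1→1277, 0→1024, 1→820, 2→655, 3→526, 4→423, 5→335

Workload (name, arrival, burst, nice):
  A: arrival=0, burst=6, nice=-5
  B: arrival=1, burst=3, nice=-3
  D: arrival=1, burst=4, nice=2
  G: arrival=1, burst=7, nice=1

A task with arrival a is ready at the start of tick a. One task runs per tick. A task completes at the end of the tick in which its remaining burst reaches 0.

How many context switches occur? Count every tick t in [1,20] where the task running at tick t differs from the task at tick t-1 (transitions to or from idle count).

context switches = 16

t=0: vr[A=0] → run A
t=1: vr[A=1024/3121 B=1024/3121 D=1024/3121 G=1024/3121] → run A
t=2: vr[A=2048/3121 B=1024/3121 D=1024/3121 G=1024/3121] → run B
t=3: vr[A=2048/3121 B=5234688/6213911 D=1024/3121 G=1024/3121] → run D
t=4: vr[A=2048/3121 B=5234688/6213911 D=3866624/2044255 G=1024/3121] → run G
t=5: vr[A=2048/3121 B=5234688/6213911 D=3866624/2044255 G=1008896/639805] → run A
t=6: vr[A=3072/3121 B=5234688/6213911 D=3866624/2044255 G=1008896/639805] → run B
t=7: vr[A=3072/3121 B=8430592/6213911 D=3866624/2044255 G=1008896/639805] → run A
t=8: vr[A=4096/3121 B=8430592/6213911 D=3866624/2044255 G=1008896/639805] → run A
t=9: vr[A=5120/3121 B=8430592/6213911 D=3866624/2044255 G=1008896/639805] → run B
t=10: vr[A=5120/3121 D=3866624/2044255 G=1008896/639805] → run G
t=11: vr[A=5120/3121 D=3866624/2044255 G=1807872/639805] → run A
t=12: vr[D=3866624/2044255 G=1807872/639805] → run D
t=13: vr[D=7062528/2044255 G=1807872/639805] → run G
t=14: vr[D=7062528/2044255 G=2606848/639805] → run D
t=15: vr[D=10258432/2044255 G=2606848/639805] → run G
t=16: vr[D=10258432/2044255 G=3405824/639805] → run D
t=17: vr[G=3405824/639805] → run G
t=18: vr[G=840960/127961] → run G
t=19: vr[G=5003776/639805] → run G
t=20: (idle)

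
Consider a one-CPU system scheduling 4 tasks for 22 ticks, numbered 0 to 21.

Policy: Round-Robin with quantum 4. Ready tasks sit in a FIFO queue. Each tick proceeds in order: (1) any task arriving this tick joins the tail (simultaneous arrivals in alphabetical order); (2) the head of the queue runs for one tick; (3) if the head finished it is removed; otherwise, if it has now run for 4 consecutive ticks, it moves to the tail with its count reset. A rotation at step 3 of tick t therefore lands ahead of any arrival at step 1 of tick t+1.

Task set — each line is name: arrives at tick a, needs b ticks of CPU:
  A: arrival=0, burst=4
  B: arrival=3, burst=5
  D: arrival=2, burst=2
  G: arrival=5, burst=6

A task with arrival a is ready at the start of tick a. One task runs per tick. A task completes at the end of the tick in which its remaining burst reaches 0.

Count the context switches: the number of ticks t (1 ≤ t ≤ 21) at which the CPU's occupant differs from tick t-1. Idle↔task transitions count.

context switches = 6

t=0: queue=[A] q_used=0 → run A
t=1: queue=[A] q_used=1 → run A
t=2: queue=[A,D] q_used=2 → run A
t=3: queue=[A,D,B] q_used=3 → run A
t=4: queue=[D,B] q_used=0 → run D
t=5: queue=[D,B,G] q_used=1 → run D
t=6: queue=[B,G] q_used=0 → run B
t=7: queue=[B,G] q_used=1 → run B
t=8: queue=[B,G] q_used=2 → run B
t=9: queue=[B,G] q_used=3 → run B
t=10: queue=[G,B] q_used=0 → run G
t=11: queue=[G,B] q_used=1 → run G
t=12: queue=[G,B] q_used=2 → run G
t=13: queue=[G,B] q_used=3 → run G
t=14: queue=[B,G] q_used=0 → run B
t=15: queue=[G] q_used=0 → run G
t=16: queue=[G] q_used=1 → run G
t=17: (idle)
t=18: (idle)
t=19: (idle)
t=20: (idle)
t=21: (idle)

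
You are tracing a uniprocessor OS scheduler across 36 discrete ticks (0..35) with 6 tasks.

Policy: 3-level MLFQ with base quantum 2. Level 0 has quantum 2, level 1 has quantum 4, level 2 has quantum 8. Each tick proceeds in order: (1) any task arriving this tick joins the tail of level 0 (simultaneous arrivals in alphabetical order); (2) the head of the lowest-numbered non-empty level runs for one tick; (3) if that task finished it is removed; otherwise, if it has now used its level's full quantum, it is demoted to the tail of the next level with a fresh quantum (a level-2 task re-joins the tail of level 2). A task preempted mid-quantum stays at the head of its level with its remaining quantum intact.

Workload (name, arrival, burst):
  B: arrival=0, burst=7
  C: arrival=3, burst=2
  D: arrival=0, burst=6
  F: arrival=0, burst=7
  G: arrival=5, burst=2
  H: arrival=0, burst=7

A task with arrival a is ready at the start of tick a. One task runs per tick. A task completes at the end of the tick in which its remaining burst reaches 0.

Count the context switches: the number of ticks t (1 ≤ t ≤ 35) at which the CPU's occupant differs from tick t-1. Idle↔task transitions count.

t=0: L0/L1/L2 = BDFH/-/- → run B
t=1: L0/L1/L2 = BDFH/-/- → run B
t=2: L0/L1/L2 = DFH/B/- → run D
t=3: L0/L1/L2 = DFHC/B/- → run D
t=4: L0/L1/L2 = FHC/BD/- → run F
t=5: L0/L1/L2 = FHCG/BD/- → run F
t=6: L0/L1/L2 = HCG/BDF/- → run H
t=7: L0/L1/L2 = HCG/BDF/- → run H
t=8: L0/L1/L2 = CG/BDFH/- → run C
t=9: L0/L1/L2 = CG/BDFH/- → run C
t=10: L0/L1/L2 = G/BDFH/- → run G
t=11: L0/L1/L2 = G/BDFH/- → run G
t=12: L0/L1/L2 = -/BDFH/- → run B
t=13: L0/L1/L2 = -/BDFH/- → run B
t=14: L0/L1/L2 = -/BDFH/- → run B
t=15: L0/L1/L2 = -/BDFH/- → run B
t=16: L0/L1/L2 = -/DFH/B → run D
t=17: L0/L1/L2 = -/DFH/B → run D
t=18: L0/L1/L2 = -/DFH/B → run D
t=19: L0/L1/L2 = -/DFH/B → run D
t=20: L0/L1/L2 = -/FH/B → run F
t=21: L0/L1/L2 = -/FH/B → run F
t=22: L0/L1/L2 = -/FH/B → run F
t=23: L0/L1/L2 = -/FH/B → run F
t=24: L0/L1/L2 = -/H/BF → run H
t=25: L0/L1/L2 = -/H/BF → run H
t=26: L0/L1/L2 = -/H/BF → run H
t=27: L0/L1/L2 = -/H/BF → run H
t=28: L0/L1/L2 = -/-/BFH → run B
t=29: L0/L1/L2 = -/-/FH → run F
t=30: L0/L1/L2 = -/-/H → run H
t=31: (idle)
t=32: (idle)
t=33: (idle)
t=34: (idle)
t=35: (idle)

context switches = 13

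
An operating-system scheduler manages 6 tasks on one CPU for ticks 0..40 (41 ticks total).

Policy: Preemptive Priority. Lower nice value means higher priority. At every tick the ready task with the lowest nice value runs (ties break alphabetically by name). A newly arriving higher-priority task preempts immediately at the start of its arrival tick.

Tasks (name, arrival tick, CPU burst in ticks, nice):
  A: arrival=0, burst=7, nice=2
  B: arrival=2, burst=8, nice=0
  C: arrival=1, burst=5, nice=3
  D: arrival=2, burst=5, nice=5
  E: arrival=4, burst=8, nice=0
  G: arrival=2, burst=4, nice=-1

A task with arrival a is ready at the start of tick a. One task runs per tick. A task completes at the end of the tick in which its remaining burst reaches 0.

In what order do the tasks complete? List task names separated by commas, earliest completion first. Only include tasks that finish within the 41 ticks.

completion order = G, B, E, A, C, D

t=0: ready={A} → run A
t=1: ready={A,C} → run A
t=2: ready={A,B,C,D,G} → run G
t=3: ready={A,B,C,D,G} → run G
t=4: ready={A,B,C,D,E,G} → run G
t=5: ready={A,B,C,D,E,G} → run G
t=6: ready={A,B,C,D,E} → run B
t=7: ready={A,B,C,D,E} → run B
t=8: ready={A,B,C,D,E} → run B
t=9: ready={A,B,C,D,E} → run B
t=10: ready={A,B,C,D,E} → run B
t=11: ready={A,B,C,D,E} → run B
t=12: ready={A,B,C,D,E} → run B
t=13: ready={A,B,C,D,E} → run B
t=14: ready={A,C,D,E} → run E
t=15: ready={A,C,D,E} → run E
t=16: ready={A,C,D,E} → run E
t=17: ready={A,C,D,E} → run E
t=18: ready={A,C,D,E} → run E
t=19: ready={A,C,D,E} → run E
t=20: ready={A,C,D,E} → run E
t=21: ready={A,C,D,E} → run E
t=22: ready={A,C,D} → run A
t=23: ready={A,C,D} → run A
t=24: ready={A,C,D} → run A
t=25: ready={A,C,D} → run A
t=26: ready={A,C,D} → run A
t=27: ready={C,D} → run C
t=28: ready={C,D} → run C
t=29: ready={C,D} → run C
t=30: ready={C,D} → run C
t=31: ready={C,D} → run C
t=32: ready={D} → run D
t=33: ready={D} → run D
t=34: ready={D} → run D
t=35: ready={D} → run D
t=36: ready={D} → run D
t=37: (idle)
t=38: (idle)
t=39: (idle)
t=40: (idle)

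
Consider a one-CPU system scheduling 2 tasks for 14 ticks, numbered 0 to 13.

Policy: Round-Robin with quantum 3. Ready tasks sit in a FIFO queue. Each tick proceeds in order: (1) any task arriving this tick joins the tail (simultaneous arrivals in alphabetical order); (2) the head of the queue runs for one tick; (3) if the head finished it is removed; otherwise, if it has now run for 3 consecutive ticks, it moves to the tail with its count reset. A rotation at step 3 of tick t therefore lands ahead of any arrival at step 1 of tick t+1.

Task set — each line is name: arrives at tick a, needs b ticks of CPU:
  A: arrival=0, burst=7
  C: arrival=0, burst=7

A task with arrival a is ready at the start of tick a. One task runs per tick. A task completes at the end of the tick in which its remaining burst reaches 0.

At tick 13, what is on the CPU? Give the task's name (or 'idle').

running at tick 13 = C

t=0: queue=[A,C] q_used=0 → run A
t=1: queue=[A,C] q_used=1 → run A
t=2: queue=[A,C] q_used=2 → run A
t=3: queue=[C,A] q_used=0 → run C
t=4: queue=[C,A] q_used=1 → run C
t=5: queue=[C,A] q_used=2 → run C
t=6: queue=[A,C] q_used=0 → run A
t=7: queue=[A,C] q_used=1 → run A
t=8: queue=[A,C] q_used=2 → run A
t=9: queue=[C,A] q_used=0 → run C
t=10: queue=[C,A] q_used=1 → run C
t=11: queue=[C,A] q_used=2 → run C
t=12: queue=[A,C] q_used=0 → run A
t=13: queue=[C] q_used=0 → run C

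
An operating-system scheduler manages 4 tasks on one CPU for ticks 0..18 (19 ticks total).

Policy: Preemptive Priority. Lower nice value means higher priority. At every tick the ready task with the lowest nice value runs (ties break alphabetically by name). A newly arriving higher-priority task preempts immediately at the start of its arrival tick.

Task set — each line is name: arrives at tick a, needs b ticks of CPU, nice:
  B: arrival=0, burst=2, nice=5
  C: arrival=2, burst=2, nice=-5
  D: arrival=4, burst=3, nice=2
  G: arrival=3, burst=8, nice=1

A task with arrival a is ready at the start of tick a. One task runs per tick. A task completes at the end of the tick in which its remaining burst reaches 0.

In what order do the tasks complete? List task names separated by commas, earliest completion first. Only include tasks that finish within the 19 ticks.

t=0: ready={B} → run B
t=1: ready={B} → run B
t=2: ready={C} → run C
t=3: ready={C,G} → run C
t=4: ready={D,G} → run G
t=5: ready={D,G} → run G
t=6: ready={D,G} → run G
t=7: ready={D,G} → run G
t=8: ready={D,G} → run G
t=9: ready={D,G} → run G
t=10: ready={D,G} → run G
t=11: ready={D,G} → run G
t=12: ready={D} → run D
t=13: ready={D} → run D
t=14: ready={D} → run D
t=15: (idle)
t=16: (idle)
t=17: (idle)
t=18: (idle)

completion order = B, C, G, D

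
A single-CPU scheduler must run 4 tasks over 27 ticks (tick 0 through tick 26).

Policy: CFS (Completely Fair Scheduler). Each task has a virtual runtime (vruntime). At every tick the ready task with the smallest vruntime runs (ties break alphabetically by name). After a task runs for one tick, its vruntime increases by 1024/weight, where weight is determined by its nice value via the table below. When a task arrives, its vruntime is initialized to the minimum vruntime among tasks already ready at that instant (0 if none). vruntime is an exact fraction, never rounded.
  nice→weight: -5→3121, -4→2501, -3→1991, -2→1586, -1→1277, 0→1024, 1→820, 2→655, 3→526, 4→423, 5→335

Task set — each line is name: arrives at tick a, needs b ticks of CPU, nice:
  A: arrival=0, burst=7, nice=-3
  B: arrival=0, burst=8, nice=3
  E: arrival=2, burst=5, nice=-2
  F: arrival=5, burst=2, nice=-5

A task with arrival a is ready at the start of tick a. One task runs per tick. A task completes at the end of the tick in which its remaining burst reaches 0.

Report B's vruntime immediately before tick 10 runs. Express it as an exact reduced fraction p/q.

t=0: vr[A=0 B=0] → run A
t=1: vr[A=1024/1991 B=0] → run B
t=2: vr[A=1024/1991 B=512/263 E=1024/1991] → run A
t=3: vr[A=2048/1991 B=512/263 E=1024/1991] → run E
t=4: vr[A=2048/1991 B=512/263 E=1831424/1578863] → run A
t=5: vr[A=3072/1991 B=512/263 E=1831424/1578863 F=1831424/1578863] → run E
t=6: vr[A=3072/1991 B=512/263 E=2850816/1578863 F=1831424/1578863] → run F
t=7: vr[A=3072/1991 B=512/263 E=2850816/1578863 F=7332630016/4927631423] → run F
t=8: vr[A=3072/1991 B=512/263 E=2850816/1578863] → run A
t=9: vr[A=4096/1991 B=512/263 E=2850816/1578863] → run E
t=10: vr[A=4096/1991 B=512/263 E=3870208/1578863] → run B
t=11: vr[A=4096/1991 B=1024/263 E=3870208/1578863] → run A
t=12: vr[A=5120/1991 B=1024/263 E=3870208/1578863] → run E
t=13: vr[A=5120/1991 B=1024/263 E=4889600/1578863] → run A
t=14: vr[A=6144/1991 B=1024/263 E=4889600/1578863] → run A
t=15: vr[B=1024/263 E=4889600/1578863] → run E
t=16: vr[B=1024/263] → run B
t=17: vr[B=1536/263] → run B
t=18: vr[B=2048/263] → run B
t=19: vr[B=2560/263] → run B
t=20: vr[B=3072/263] → run B
t=21: vr[B=3584/263] → run B
t=22: (idle)
t=23: (idle)
t=24: (idle)
t=25: (idle)
t=26: (idle)

vruntime(B, start of tick 10) = 512/263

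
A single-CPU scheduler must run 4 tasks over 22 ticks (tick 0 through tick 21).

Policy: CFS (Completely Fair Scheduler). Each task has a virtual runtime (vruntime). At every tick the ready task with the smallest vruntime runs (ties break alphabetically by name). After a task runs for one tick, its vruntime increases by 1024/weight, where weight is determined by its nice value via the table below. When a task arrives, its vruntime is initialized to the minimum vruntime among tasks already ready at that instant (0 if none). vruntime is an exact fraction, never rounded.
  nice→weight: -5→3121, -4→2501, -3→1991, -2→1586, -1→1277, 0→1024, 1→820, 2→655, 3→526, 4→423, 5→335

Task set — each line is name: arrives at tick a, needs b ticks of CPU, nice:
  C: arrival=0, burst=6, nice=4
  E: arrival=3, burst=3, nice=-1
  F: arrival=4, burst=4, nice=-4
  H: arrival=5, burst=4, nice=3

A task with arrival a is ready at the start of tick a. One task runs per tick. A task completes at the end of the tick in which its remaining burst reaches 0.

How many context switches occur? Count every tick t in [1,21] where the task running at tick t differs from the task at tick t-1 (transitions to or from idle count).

t=0: vr[C=0] → run C
t=1: vr[C=1024/423] → run C
t=2: vr[C=2048/423] → run C
t=3: vr[C=1024/141 E=1024/141] → run C
t=4: vr[C=4096/423 E=1024/141 F=1024/141] → run E
t=5: vr[C=4096/423 E=1452032/180057 F=1024/141 H=1024/141] → run F
t=6: vr[C=4096/423 E=1452032/180057 F=2705408/352641 H=1024/141] → run H
t=7: vr[C=4096/423 E=1452032/180057 F=2705408/352641 H=341504/37083] → run F
t=8: vr[C=4096/423 E=1452032/180057 F=2849792/352641 H=341504/37083] → run E
t=9: vr[C=4096/423 E=1596416/180057 F=2849792/352641 H=341504/37083] → run F
t=10: vr[C=4096/423 E=1596416/180057 F=2994176/352641 H=341504/37083] → run F
t=11: vr[C=4096/423 E=1596416/180057 H=341504/37083] → run E
t=12: vr[C=4096/423 H=341504/37083] → run H
t=13: vr[C=4096/423 H=413696/37083] → run C
t=14: vr[C=5120/423 H=413696/37083] → run H
t=15: vr[C=5120/423 H=485888/37083] → run C
t=16: vr[H=485888/37083] → run H
t=17: (idle)
t=18: (idle)
t=19: (idle)
t=20: (idle)
t=21: (idle)

context switches = 13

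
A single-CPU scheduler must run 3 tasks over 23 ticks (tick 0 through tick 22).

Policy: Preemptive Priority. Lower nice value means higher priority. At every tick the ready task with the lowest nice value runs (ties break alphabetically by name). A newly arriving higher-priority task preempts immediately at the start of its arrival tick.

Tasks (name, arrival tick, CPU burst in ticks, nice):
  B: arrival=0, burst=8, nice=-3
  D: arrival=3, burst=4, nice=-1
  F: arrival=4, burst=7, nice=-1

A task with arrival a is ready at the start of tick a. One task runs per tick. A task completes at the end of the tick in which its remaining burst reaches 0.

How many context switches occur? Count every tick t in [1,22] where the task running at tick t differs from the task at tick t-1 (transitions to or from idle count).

t=0: ready={B} → run B
t=1: ready={B} → run B
t=2: ready={B} → run B
t=3: ready={B,D} → run B
t=4: ready={B,D,F} → run B
t=5: ready={B,D,F} → run B
t=6: ready={B,D,F} → run B
t=7: ready={B,D,F} → run B
t=8: ready={D,F} → run D
t=9: ready={D,F} → run D
t=10: ready={D,F} → run D
t=11: ready={D,F} → run D
t=12: ready={F} → run F
t=13: ready={F} → run F
t=14: ready={F} → run F
t=15: ready={F} → run F
t=16: ready={F} → run F
t=17: ready={F} → run F
t=18: ready={F} → run F
t=19: (idle)
t=20: (idle)
t=21: (idle)
t=22: (idle)

context switches = 3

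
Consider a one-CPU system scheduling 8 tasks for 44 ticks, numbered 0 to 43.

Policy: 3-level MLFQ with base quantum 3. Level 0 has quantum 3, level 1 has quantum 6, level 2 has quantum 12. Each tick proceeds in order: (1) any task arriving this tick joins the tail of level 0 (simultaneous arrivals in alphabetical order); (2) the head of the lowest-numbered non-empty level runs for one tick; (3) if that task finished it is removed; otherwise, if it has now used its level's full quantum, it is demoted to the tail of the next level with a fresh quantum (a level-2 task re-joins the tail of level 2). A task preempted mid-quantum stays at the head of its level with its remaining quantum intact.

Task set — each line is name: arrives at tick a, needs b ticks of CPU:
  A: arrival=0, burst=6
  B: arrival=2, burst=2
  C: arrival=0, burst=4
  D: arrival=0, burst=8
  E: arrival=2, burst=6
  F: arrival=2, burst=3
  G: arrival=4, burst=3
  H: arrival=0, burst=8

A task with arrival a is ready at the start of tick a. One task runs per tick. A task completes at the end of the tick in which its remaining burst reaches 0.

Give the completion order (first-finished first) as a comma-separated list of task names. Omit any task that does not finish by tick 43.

t=0: L0/L1/L2 = ACDH/-/- → run A
t=1: L0/L1/L2 = ACDH/-/- → run A
t=2: L0/L1/L2 = ACDHBEF/-/- → run A
t=3: L0/L1/L2 = CDHBEF/A/- → run C
t=4: L0/L1/L2 = CDHBEFG/A/- → run C
t=5: L0/L1/L2 = CDHBEFG/A/- → run C
t=6: L0/L1/L2 = DHBEFG/AC/- → run D
t=7: L0/L1/L2 = DHBEFG/AC/- → run D
t=8: L0/L1/L2 = DHBEFG/AC/- → run D
t=9: L0/L1/L2 = HBEFG/ACD/- → run H
t=10: L0/L1/L2 = HBEFG/ACD/- → run H
t=11: L0/L1/L2 = HBEFG/ACD/- → run H
t=12: L0/L1/L2 = BEFG/ACDH/- → run B
t=13: L0/L1/L2 = BEFG/ACDH/- → run B
t=14: L0/L1/L2 = EFG/ACDH/- → run E
t=15: L0/L1/L2 = EFG/ACDH/- → run E
t=16: L0/L1/L2 = EFG/ACDH/- → run E
t=17: L0/L1/L2 = FG/ACDHE/- → run F
t=18: L0/L1/L2 = FG/ACDHE/- → run F
t=19: L0/L1/L2 = FG/ACDHE/- → run F
t=20: L0/L1/L2 = G/ACDHE/- → run G
t=21: L0/L1/L2 = G/ACDHE/- → run G
t=22: L0/L1/L2 = G/ACDHE/- → run G
t=23: L0/L1/L2 = -/ACDHE/- → run A
t=24: L0/L1/L2 = -/ACDHE/- → run A
t=25: L0/L1/L2 = -/ACDHE/- → run A
t=26: L0/L1/L2 = -/CDHE/- → run C
t=27: L0/L1/L2 = -/DHE/- → run D
t=28: L0/L1/L2 = -/DHE/- → run D
t=29: L0/L1/L2 = -/DHE/- → run D
t=30: L0/L1/L2 = -/DHE/- → run D
t=31: L0/L1/L2 = -/DHE/- → run D
t=32: L0/L1/L2 = -/HE/- → run H
t=33: L0/L1/L2 = -/HE/- → run H
t=34: L0/L1/L2 = -/HE/- → run H
t=35: L0/L1/L2 = -/HE/- → run H
t=36: L0/L1/L2 = -/HE/- → run H
t=37: L0/L1/L2 = -/E/- → run E
t=38: L0/L1/L2 = -/E/- → run E
t=39: L0/L1/L2 = -/E/- → run E
t=40: (idle)
t=41: (idle)
t=42: (idle)
t=43: (idle)

completion order = B, F, G, A, C, D, H, E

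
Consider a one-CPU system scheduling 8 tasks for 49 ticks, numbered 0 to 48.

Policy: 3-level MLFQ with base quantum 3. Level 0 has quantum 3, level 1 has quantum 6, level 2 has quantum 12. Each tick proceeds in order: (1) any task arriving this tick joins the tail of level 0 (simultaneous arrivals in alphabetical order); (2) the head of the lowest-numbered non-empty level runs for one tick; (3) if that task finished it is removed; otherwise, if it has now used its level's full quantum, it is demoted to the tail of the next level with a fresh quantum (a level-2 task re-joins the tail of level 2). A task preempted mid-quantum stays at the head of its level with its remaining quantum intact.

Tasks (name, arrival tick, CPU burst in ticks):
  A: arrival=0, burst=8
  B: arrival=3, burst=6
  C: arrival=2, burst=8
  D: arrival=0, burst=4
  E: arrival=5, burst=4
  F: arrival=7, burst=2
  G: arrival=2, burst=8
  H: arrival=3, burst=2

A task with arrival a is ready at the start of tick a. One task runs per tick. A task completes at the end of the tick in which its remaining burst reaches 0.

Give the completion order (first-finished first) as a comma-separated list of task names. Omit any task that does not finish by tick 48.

completion order = H, F, A, D, C, G, B, E

t=0: L0/L1/L2 = AD/-/- → run A
t=1: L0/L1/L2 = AD/-/- → run A
t=2: L0/L1/L2 = ADCG/-/- → run A
t=3: L0/L1/L2 = DCGBH/A/- → run D
t=4: L0/L1/L2 = DCGBH/A/- → run D
t=5: L0/L1/L2 = DCGBHE/A/- → run D
t=6: L0/L1/L2 = CGBHE/AD/- → run C
t=7: L0/L1/L2 = CGBHEF/AD/- → run C
t=8: L0/L1/L2 = CGBHEF/AD/- → run C
t=9: L0/L1/L2 = GBHEF/ADC/- → run G
t=10: L0/L1/L2 = GBHEF/ADC/- → run G
t=11: L0/L1/L2 = GBHEF/ADC/- → run G
t=12: L0/L1/L2 = BHEF/ADCG/- → run B
t=13: L0/L1/L2 = BHEF/ADCG/- → run B
t=14: L0/L1/L2 = BHEF/ADCG/- → run B
t=15: L0/L1/L2 = HEF/ADCGB/- → run H
t=16: L0/L1/L2 = HEF/ADCGB/- → run H
t=17: L0/L1/L2 = EF/ADCGB/- → run E
t=18: L0/L1/L2 = EF/ADCGB/- → run E
t=19: L0/L1/L2 = EF/ADCGB/- → run E
t=20: L0/L1/L2 = F/ADCGBE/- → run F
t=21: L0/L1/L2 = F/ADCGBE/- → run F
t=22: L0/L1/L2 = -/ADCGBE/- → run A
t=23: L0/L1/L2 = -/ADCGBE/- → run A
t=24: L0/L1/L2 = -/ADCGBE/- → run A
t=25: L0/L1/L2 = -/ADCGBE/- → run A
t=26: L0/L1/L2 = -/ADCGBE/- → run A
t=27: L0/L1/L2 = -/DCGBE/- → run D
t=28: L0/L1/L2 = -/CGBE/- → run C
t=29: L0/L1/L2 = -/CGBE/- → run C
t=30: L0/L1/L2 = -/CGBE/- → run C
t=31: L0/L1/L2 = -/CGBE/- → run C
t=32: L0/L1/L2 = -/CGBE/- → run C
t=33: L0/L1/L2 = -/GBE/- → run G
t=34: L0/L1/L2 = -/GBE/- → run G
t=35: L0/L1/L2 = -/GBE/- → run G
t=36: L0/L1/L2 = -/GBE/- → run G
t=37: L0/L1/L2 = -/GBE/- → run G
t=38: L0/L1/L2 = -/BE/- → run B
t=39: L0/L1/L2 = -/BE/- → run B
t=40: L0/L1/L2 = -/BE/- → run B
t=41: L0/L1/L2 = -/E/- → run E
t=42: (idle)
t=43: (idle)
t=44: (idle)
t=45: (idle)
t=46: (idle)
t=47: (idle)
t=48: (idle)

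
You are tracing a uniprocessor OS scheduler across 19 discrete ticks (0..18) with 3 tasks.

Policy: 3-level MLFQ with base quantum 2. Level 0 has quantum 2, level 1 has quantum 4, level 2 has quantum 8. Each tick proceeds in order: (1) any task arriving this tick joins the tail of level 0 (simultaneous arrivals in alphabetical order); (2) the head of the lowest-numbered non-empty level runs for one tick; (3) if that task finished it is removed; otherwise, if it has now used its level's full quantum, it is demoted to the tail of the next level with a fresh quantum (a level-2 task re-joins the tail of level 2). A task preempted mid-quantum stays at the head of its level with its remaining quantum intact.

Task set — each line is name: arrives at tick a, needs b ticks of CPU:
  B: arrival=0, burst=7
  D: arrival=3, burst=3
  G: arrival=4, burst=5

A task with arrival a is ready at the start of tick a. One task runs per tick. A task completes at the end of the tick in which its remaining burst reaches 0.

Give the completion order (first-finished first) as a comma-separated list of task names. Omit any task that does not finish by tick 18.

completion order = D, G, B

t=0: L0/L1/L2 = B/-/- → run B
t=1: L0/L1/L2 = B/-/- → run B
t=2: L0/L1/L2 = -/B/- → run B
t=3: L0/L1/L2 = D/B/- → run D
t=4: L0/L1/L2 = DG/B/- → run D
t=5: L0/L1/L2 = G/BD/- → run G
t=6: L0/L1/L2 = G/BD/- → run G
t=7: L0/L1/L2 = -/BDG/- → run B
t=8: L0/L1/L2 = -/BDG/- → run B
t=9: L0/L1/L2 = -/BDG/- → run B
t=10: L0/L1/L2 = -/DG/B → run D
t=11: L0/L1/L2 = -/G/B → run G
t=12: L0/L1/L2 = -/G/B → run G
t=13: L0/L1/L2 = -/G/B → run G
t=14: L0/L1/L2 = -/-/B → run B
t=15: (idle)
t=16: (idle)
t=17: (idle)
t=18: (idle)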